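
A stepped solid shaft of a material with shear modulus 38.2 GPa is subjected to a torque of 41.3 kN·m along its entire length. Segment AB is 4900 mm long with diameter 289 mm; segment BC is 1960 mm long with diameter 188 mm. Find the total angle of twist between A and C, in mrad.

25.0 mrad

J_AB = π(0.289)⁴/32 = 6.85×10^-4 m⁴; J_BC = π(0.188)⁴/32 = 1.23×10^-4 m⁴.
θ = (T/G)·Σ L_i/J_i = (41300/38.2×10⁹)·(4.90/6.85×10^-4 + 1.96/1.23×10^-4) = 0.02501 rad.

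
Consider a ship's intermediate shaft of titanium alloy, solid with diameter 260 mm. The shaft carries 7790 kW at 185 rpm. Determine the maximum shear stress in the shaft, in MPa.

ω = 2π·185/60 = 19.37 rad/s, so T = P/ω = 7790×10³ / 19.37 = 402100 N·m.
J = πd⁴/32 = π(0.260)⁴/32 = 4.486×10^-4 m⁴.
τ_max = T·r/J = 402100 × 0.130 / 4.486×10^-4 = 1.165×10^8 Pa.

117 MPa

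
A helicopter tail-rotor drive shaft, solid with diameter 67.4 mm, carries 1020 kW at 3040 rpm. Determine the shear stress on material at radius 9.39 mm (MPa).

ω = 2π·3040/60 = 318.3 rad/s, so T = P/ω = 1020×10³ / 318.3 = 3204 N·m.
J = πd⁴/32 = π(0.0674)⁴/32 = 2.026×10^-6 m⁴.
Shear stress varies linearly with radius: τ = T·r/J = 3204 × 0.00939 / 2.026×10^-6 = 1.485×10^7 Pa.

14.8 MPa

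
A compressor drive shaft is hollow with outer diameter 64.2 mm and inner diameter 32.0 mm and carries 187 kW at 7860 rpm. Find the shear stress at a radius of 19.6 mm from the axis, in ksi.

ω = 2π·7860/60 = 823.1 rad/s, so T = P/ω = 187×10³ / 823.1 = 227.2 N·m.
J = π(d_o⁴ − d_i⁴)/32 = π(0.0642⁴ − 0.0320⁴)/32 = 1.565×10^-6 m⁴.
Shear stress varies linearly with radius: τ = T·r/J = 227.2 × 0.0196 / 1.565×10^-6 = 2.846×10^6 Pa.

0.413 ksi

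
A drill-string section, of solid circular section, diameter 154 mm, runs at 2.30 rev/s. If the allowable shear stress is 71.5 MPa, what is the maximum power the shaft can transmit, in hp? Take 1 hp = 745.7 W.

J = πd⁴/32 = π(0.154)⁴/32 = 5.522×10^-5 m⁴.
T_max = τ_allow·J/r = 7.15×10^7 × 5.522×10^-5 / 0.0770 = 51270 N·m.
ω = 2π·2.30 = 14.45 rad/s, so P_max = T_max·ω = 7.410×10^5 W.

994 hp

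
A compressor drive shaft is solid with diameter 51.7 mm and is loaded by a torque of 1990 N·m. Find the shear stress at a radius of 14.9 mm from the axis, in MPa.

42.3 MPa

J = πd⁴/32 = π(0.0517)⁴/32 = 7.014×10^-7 m⁴.
Shear stress varies linearly with radius: τ = T·r/J = 1990 × 0.0149 / 7.014×10^-7 = 4.227×10^7 Pa.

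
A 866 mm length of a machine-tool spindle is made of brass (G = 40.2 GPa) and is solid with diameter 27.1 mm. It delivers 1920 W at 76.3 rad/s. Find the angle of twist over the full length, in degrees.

ω = 76.3 rad/s, so T = P/ω = 1920 / 76.30 = 25.16 N·m.
J = πd⁴/32 = π(0.0271)⁴/32 = 5.295×10^-8 m⁴.
θ = T·L/(G·J) = 25.16 × 0.866 / (40.2×10⁹ × 5.295×10^-8) = 0.01024 rad.

0.587°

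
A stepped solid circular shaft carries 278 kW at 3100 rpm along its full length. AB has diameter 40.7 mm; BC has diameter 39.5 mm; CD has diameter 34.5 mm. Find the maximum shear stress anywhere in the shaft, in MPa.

ω = 2π·3100/60 = 324.6 rad/s, so T = P/ω = 278×10³ / 324.6 = 856.4 N·m.
Under the same torque, τ_max = 16T/(πd³) is largest where d is smallest — segment CD (d = 34.5 mm).
τ_max = 16·856.4/(π·(0.0345)³) = 1.062×10^8 Pa.

106 MPa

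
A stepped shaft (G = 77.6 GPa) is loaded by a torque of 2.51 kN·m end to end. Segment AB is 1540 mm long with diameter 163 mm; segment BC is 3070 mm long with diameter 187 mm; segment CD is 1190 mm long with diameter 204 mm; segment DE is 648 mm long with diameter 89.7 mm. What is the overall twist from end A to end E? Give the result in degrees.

0.290°

J_AB = π(0.163)⁴/32 = 6.93×10^-5 m⁴; J_BC = π(0.187)⁴/32 = 1.20×10^-4 m⁴; J_CD = π(0.204)⁴/32 = 1.70×10^-4 m⁴; J_DE = π(0.0897)⁴/32 = 6.36×10^-6 m⁴.
θ = (T/G)·Σ L_i/J_i = (2510/77.6×10⁹)·(1.54/6.93×10^-5 + 3.07/1.20×10^-4 + 1.19/1.70×10^-4 + 0.648/6.36×10^-6) = 5.070×10^-3 rad.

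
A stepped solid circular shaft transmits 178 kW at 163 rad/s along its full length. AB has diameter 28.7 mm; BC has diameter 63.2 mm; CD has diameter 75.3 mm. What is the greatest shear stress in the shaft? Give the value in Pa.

ω = 163 rad/s, so T = P/ω = 178×10³ / 163.0 = 1092 N·m.
Under the same torque, τ_max = 16T/(πd³) is largest where d is smallest — segment AB (d = 28.7 mm).
τ_max = 16·1092/(π·(0.0287)³) = 2.353×10^8 Pa.

2.35e8 Pa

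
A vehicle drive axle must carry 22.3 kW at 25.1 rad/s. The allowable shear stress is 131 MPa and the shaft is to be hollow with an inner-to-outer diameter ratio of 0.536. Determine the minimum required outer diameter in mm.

ω = 25.1 rad/s, so T = P/ω = 22.3×10³ / 25.10 = 888.4 N·m.
For a hollow shaft with d_i/d_o = 0.536: τ_max = 16T/(π d_o³ (1−k⁴)), so d_o = [16T/(π τ_allow (1−k⁴))]^(1/3) = [16·888.4/(π·1.31×10^8·0.9175)]^(1/3) = 0.03352 m.

33.5 mm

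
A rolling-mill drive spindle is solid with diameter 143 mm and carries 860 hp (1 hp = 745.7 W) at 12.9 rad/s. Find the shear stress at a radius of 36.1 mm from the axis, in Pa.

ω = 12.9 rad/s, so T = P/ω = 860×745.7 / 12.90 = 49710 N·m.
J = πd⁴/32 = π(0.143)⁴/32 = 4.105×10^-5 m⁴.
Shear stress varies linearly with radius: τ = T·r/J = 49710 × 0.0361 / 4.105×10^-5 = 4.372×10^7 Pa.

4.37e7 Pa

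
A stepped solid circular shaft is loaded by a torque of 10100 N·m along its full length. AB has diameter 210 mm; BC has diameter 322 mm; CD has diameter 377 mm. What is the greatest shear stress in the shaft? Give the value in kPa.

5550 kPa

Under the same torque, τ_max = 16T/(πd³) is largest where d is smallest — segment AB (d = 210 mm).
τ_max = 16·10100/(π·(0.210)³) = 5.554×10^6 Pa.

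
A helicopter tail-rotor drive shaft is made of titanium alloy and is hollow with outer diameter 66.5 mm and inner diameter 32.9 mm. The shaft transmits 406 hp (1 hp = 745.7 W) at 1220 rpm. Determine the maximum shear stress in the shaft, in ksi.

ω = 2π·1220/60 = 127.8 rad/s, so T = P/ω = 406×745.7 / 127.8 = 2370 N·m.
J = π(d_o⁴ − d_i⁴)/32 = π(0.0665⁴ − 0.0329⁴)/32 = 1.805×10^-6 m⁴.
τ_max = T·r/J = 2370 × 0.0333 / 1.805×10^-6 = 4.366×10^7 Pa.

6.33 ksi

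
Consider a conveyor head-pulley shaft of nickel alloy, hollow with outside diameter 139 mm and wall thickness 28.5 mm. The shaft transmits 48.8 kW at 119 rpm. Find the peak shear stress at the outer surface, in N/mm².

ω = 2π·119/60 = 12.46 rad/s, so T = P/ω = 48.8×10³ / 12.46 = 3916 N·m.
J = π(d_o⁴ − d_i⁴)/32 = π(0.139⁴ − 0.0820⁴)/32 = 3.221×10^-5 m⁴.
τ_max = T·r/J = 3916 × 0.0695 / 3.221×10^-5 = 8.450×10^6 Pa.

8.45 N/mm²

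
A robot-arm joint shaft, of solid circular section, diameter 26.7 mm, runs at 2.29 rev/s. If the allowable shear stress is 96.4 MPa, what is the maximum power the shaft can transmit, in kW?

J = πd⁴/32 = π(0.0267)⁴/32 = 4.989×10^-8 m⁴.
T_max = τ_allow·J/r = 9.64×10^7 × 4.989×10^-8 / 0.0133 = 360.3 N·m.
ω = 2π·2.29 = 14.39 rad/s, so P_max = T_max·ω = 5184 W.

5.18 kW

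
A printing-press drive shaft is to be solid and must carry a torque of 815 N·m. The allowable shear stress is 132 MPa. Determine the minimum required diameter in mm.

For a solid shaft τ_max = 16T/(πd³), so d = (16T/(π τ_allow))^(1/3) = (16·815.0/(π·1.32×10^8))^(1/3) = 0.03156 m.

31.6 mm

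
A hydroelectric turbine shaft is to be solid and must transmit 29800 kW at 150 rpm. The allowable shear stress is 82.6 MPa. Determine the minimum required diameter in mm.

ω = 2π·150/60 = 15.71 rad/s, so T = P/ω = 29800×10³ / 15.71 = 1.897e6 N·m.
For a solid shaft τ_max = 16T/(πd³), so d = (16T/(π τ_allow))^(1/3) = (16·1.897e6/(π·8.26×10^7))^(1/3) = 0.4891 m.

489 mm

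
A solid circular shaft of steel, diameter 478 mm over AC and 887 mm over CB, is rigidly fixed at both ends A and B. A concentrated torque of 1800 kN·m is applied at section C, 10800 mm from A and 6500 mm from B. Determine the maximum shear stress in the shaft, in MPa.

Compatibility: T_A·a/J_AC = T_B·b/J_CB with T_A + T_B = T₀.
J_AC = 5.13×10^-3 m⁴, J_CB = 0.0608 m⁴, so T_A = T₀·(J_AC/a)/((J_AC/a)+(J_CB/b)) = 86950 N·m, T_B = 1.713e6 N·m.
τ in each portion: τ_AC = 4.05×10^6 Pa, τ_CB = 1.25×10^7 Pa; maximum is in CB.
τ_max = T_CB·r/J = 1.713e6·0.444/0.0608 = 1.250×10^7 Pa.

12.5 MPa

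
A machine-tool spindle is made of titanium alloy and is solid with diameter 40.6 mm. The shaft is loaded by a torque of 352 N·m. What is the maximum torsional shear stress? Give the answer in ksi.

3.89 ksi

J = πd⁴/32 = π(0.0406)⁴/32 = 2.667×10^-7 m⁴.
τ_max = T·r/J = 352.0 × 0.0203 / 2.667×10^-7 = 2.679×10^7 Pa.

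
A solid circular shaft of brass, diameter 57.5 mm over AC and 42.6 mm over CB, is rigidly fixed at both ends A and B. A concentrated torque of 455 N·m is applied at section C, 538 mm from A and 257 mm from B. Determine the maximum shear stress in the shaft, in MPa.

11.6 MPa

Compatibility: T_A·a/J_AC = T_B·b/J_CB with T_A + T_B = T₀.
J_AC = 1.07×10^-6 m⁴, J_CB = 3.23×10^-7 m⁴, so T_A = T₀·(J_AC/a)/((J_AC/a)+(J_CB/b)) = 279.0 N·m, T_B = 176.0 N·m.
τ in each portion: τ_AC = 7.47×10^6 Pa, τ_CB = 1.16×10^7 Pa; maximum is in CB.
τ_max = T_CB·r/J = 176.0·0.0213/3.23×10^-7 = 1.159×10^7 Pa.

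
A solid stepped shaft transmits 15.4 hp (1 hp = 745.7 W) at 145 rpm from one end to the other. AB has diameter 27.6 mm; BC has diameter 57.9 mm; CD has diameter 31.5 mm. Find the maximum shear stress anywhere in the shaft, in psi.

ω = 2π·145/60 = 15.18 rad/s, so T = P/ω = 15.4×745.7 / 15.18 = 756.3 N·m.
Under the same torque, τ_max = 16T/(πd³) is largest where d is smallest — segment AB (d = 27.6 mm).
τ_max = 16·756.3/(π·(0.0276)³) = 1.832×10^8 Pa.

26600 psi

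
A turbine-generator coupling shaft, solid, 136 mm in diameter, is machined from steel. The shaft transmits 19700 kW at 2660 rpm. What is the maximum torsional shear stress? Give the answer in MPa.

143 MPa

ω = 2π·2660/60 = 278.6 rad/s, so T = P/ω = 19700×10³ / 278.6 = 70720 N·m.
J = πd⁴/32 = π(0.136)⁴/32 = 3.359×10^-5 m⁴.
τ_max = T·r/J = 70720 × 0.0680 / 3.359×10^-5 = 1.432×10^8 Pa.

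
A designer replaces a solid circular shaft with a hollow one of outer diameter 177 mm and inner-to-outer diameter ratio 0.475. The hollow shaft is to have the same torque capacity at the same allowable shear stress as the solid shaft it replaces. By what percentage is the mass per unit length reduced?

19.8 %

Equal τ_max and T ⇒ the solid shaft needs d_s³ = d_o³(1−k⁴), so d_s = 177·(1−0.475⁴)^(1/3) = 173.9 mm.
Area ratio A_h/A_s = d_o²(1−k²)/d_s² = (1−k²)/(1−k⁴)^(2/3) = 0.8018.
Mass saving = 1 − 0.8018 = 19.8 %.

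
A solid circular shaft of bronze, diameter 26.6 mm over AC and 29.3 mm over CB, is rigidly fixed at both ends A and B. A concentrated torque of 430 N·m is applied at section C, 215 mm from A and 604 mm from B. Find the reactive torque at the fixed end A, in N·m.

282 N·m

Compatibility: T_A·a/J_AC = T_B·b/J_CB with T_A + T_B = T₀.
J_AC = 4.92×10^-8 m⁴, J_CB = 7.24×10^-8 m⁴, so T_A = T₀·(J_AC/a)/((J_AC/a)+(J_CB/b)) = 282.1 N·m, T_B = 147.9 N·m.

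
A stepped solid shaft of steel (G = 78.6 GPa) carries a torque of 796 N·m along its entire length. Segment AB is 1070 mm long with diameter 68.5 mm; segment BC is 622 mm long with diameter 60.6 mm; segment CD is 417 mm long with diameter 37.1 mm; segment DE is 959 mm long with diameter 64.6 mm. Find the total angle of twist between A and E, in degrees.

J_AB = π(0.0685)⁴/32 = 2.16×10^-6 m⁴; J_BC = π(0.0606)⁴/32 = 1.32×10^-6 m⁴; J_CD = π(0.0371)⁴/32 = 1.86×10^-7 m⁴; J_DE = π(0.0646)⁴/32 = 1.71×10^-6 m⁴.
θ = (T/G)·Σ L_i/J_i = (796.0/78.6×10⁹)·(1.07/2.16×10^-6 + 0.622/1.32×10^-6 + 0.417/1.86×10^-7 + 0.959/1.71×10^-6) = 0.03816 rad.

2.19°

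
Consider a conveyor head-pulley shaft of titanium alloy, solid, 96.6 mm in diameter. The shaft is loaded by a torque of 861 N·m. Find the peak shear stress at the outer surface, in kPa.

J = πd⁴/32 = π(0.0966)⁴/32 = 8.549×10^-6 m⁴.
τ_max = T·r/J = 861.0 × 0.0483 / 8.549×10^-6 = 4.865×10^6 Pa.

4860 kPa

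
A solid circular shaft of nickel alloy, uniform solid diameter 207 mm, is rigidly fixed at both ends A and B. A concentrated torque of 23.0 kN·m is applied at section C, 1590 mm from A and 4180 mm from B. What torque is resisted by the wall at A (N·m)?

With uniform GJ and both ends fixed, compatibility θ_AC = θ_CB gives T_A·a = T_B·b, together with T_A + T_B = T₀.
T_A = T₀·b/(a+b) = 23000·4180/5770 = 16660 N·m; T_B = 6338 N·m.

16700 N·m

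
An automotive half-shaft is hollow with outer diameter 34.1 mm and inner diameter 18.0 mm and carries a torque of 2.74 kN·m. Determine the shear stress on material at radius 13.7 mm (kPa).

307000 kPa

J = π(d_o⁴ − d_i⁴)/32 = π(0.0341⁴ − 0.0180⁴)/32 = 1.224×10^-7 m⁴.
Shear stress varies linearly with radius: τ = T·r/J = 2740 × 0.0137 / 1.224×10^-7 = 3.066×10^8 Pa.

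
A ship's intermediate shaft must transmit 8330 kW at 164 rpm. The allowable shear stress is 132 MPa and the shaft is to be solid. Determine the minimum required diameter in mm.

265 mm

ω = 2π·164/60 = 17.17 rad/s, so T = P/ω = 8330×10³ / 17.17 = 485000 N·m.
For a solid shaft τ_max = 16T/(πd³), so d = (16T/(π τ_allow))^(1/3) = (16·485000/(π·1.32×10^8))^(1/3) = 0.2655 m.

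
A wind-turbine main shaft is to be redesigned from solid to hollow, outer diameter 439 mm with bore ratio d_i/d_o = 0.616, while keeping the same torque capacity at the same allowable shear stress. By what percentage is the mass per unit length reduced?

Equal τ_max and T ⇒ the solid shaft needs d_s³ = d_o³(1−k⁴), so d_s = 439·(1−0.616⁴)^(1/3) = 416.8 mm.
Area ratio A_h/A_s = d_o²(1−k²)/d_s² = (1−k²)/(1−k⁴)^(2/3) = 0.6883.
Mass saving = 1 − 0.6883 = 31.2 %.

31.2 %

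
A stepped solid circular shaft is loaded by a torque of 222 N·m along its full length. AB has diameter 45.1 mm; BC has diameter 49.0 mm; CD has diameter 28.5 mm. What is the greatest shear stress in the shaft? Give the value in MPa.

48.8 MPa

Under the same torque, τ_max = 16T/(πd³) is largest where d is smallest — segment CD (d = 28.5 mm).
τ_max = 16·222.0/(π·(0.0285)³) = 4.884×10^7 Pa.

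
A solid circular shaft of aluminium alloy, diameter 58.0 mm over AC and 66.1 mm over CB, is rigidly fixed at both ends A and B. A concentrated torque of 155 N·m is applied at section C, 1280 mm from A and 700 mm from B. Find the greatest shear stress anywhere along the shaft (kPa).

2060 kPa

Compatibility: T_A·a/J_AC = T_B·b/J_CB with T_A + T_B = T₀.
J_AC = 1.11×10^-6 m⁴, J_CB = 1.87×10^-6 m⁴, so T_A = T₀·(J_AC/a)/((J_AC/a)+(J_CB/b)) = 37.95 N·m, T_B = 117.1 N·m.
τ in each portion: τ_AC = 9.91×10^5 Pa, τ_CB = 2.06×10^6 Pa; maximum is in CB.
τ_max = T_CB·r/J = 117.1·0.0330/1.87×10^-6 = 2.064×10^6 Pa.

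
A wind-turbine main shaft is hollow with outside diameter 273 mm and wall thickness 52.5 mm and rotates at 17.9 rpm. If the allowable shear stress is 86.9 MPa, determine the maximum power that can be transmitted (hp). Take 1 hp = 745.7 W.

J = π(d_o⁴ − d_i⁴)/32 = π(0.273⁴ − 0.168⁴)/32 = 4.671×10^-4 m⁴.
T_max = τ_allow·J/r = 8.69×10^7 × 4.671×10^-4 / 0.137 = 297400 N·m.
ω = 2π·17.9/60 = 1.874 rad/s, so P_max = T_max·ω = 5.574×10^5 W.

748 hp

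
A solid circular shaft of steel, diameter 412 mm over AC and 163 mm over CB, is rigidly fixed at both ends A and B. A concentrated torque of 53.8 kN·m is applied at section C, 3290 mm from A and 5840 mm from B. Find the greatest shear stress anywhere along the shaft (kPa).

3860 kPa

Compatibility: T_A·a/J_AC = T_B·b/J_CB with T_A + T_B = T₀.
J_AC = 2.83×10^-3 m⁴, J_CB = 6.93×10^-5 m⁴, so T_A = T₀·(J_AC/a)/((J_AC/a)+(J_CB/b)) = 53070 N·m, T_B = 732.4 N·m.
τ in each portion: τ_AC = 3.86×10^6 Pa, τ_CB = 8.61×10^5 Pa; maximum is in AC.
τ_max = T_AC·r/J = 53070·0.206/2.83×10^-3 = 3.865×10^6 Pa.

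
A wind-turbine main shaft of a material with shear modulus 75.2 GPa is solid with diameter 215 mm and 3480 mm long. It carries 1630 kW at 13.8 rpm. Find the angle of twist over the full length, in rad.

0.249 rad

ω = 2π·13.8/60 = 1.445 rad/s, so T = P/ω = 1630×10³ / 1.445 = 1.128e6 N·m.
J = πd⁴/32 = π(0.215)⁴/32 = 2.098×10^-4 m⁴.
θ = T·L/(G·J) = 1.128e6 × 3.48 / (75.2×10⁹ × 2.098×10^-4) = 0.2488 rad.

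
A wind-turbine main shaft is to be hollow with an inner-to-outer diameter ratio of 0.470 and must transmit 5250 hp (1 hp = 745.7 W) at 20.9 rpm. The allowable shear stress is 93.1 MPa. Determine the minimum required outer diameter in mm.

469 mm

ω = 2π·20.9/60 = 2.189 rad/s, so T = P/ω = 5250×745.7 / 2.189 = 1.789e6 N·m.
For a hollow shaft with d_i/d_o = 0.470: τ_max = 16T/(π d_o³ (1−k⁴)), so d_o = [16T/(π τ_allow (1−k⁴))]^(1/3) = [16·1.789e6/(π·9.31×10^7·0.9512)]^(1/3) = 0.4686 m.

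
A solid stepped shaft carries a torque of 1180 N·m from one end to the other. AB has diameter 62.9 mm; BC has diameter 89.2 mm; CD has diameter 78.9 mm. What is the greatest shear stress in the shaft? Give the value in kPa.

24100 kPa

Under the same torque, τ_max = 16T/(πd³) is largest where d is smallest — segment AB (d = 62.9 mm).
τ_max = 16·1180/(π·(0.0629)³) = 2.415×10^7 Pa.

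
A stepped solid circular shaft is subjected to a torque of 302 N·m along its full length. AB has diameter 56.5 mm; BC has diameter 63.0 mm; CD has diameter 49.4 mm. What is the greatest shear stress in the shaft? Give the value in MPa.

12.8 MPa

Under the same torque, τ_max = 16T/(πd³) is largest where d is smallest — segment CD (d = 49.4 mm).
τ_max = 16·302.0/(π·(0.0494)³) = 1.276×10^7 Pa.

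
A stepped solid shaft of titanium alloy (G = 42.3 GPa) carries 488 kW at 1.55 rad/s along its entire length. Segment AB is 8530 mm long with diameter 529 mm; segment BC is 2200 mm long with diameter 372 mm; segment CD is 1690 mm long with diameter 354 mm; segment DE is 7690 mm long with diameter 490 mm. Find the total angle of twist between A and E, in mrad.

ω = 1.55 rad/s, so T = P/ω = 488×10³ / 1.550 = 314800 N·m.
J_AB = π(0.529)⁴/32 = 7.69×10^-3 m⁴; J_BC = π(0.372)⁴/32 = 1.88×10^-3 m⁴; J_CD = π(0.354)⁴/32 = 1.54×10^-3 m⁴; J_DE = π(0.490)⁴/32 = 5.66×10^-3 m⁴.
θ = (T/G)·Σ L_i/J_i = (314800/42.3×10⁹)·(8.53/7.69×10^-3 + 2.20/1.88×10^-3 + 1.69/1.54×10^-3 + 7.69/5.66×10^-3) = 0.03524 rad.

35.2 mrad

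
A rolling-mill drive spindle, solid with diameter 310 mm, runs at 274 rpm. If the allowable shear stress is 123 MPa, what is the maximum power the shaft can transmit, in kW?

J = πd⁴/32 = π(0.310)⁴/32 = 9.067×10^-4 m⁴.
T_max = τ_allow·J/r = 1.23×10^8 × 9.067×10^-4 / 0.155 = 719500 N·m.
ω = 2π·274/60 = 28.69 rad/s, so P_max = T_max·ω = 2.064×10^7 W.

20600 kW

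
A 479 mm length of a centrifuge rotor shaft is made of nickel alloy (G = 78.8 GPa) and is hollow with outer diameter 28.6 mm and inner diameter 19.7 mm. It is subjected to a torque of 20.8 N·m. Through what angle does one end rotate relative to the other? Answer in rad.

0.00248 rad

J = π(d_o⁴ − d_i⁴)/32 = π(0.0286⁴ − 0.0197⁴)/32 = 5.090×10^-8 m⁴.
θ = T·L/(G·J) = 20.80 × 0.479 / (78.8×10⁹ × 5.090×10^-8) = 2.484×10^-3 rad.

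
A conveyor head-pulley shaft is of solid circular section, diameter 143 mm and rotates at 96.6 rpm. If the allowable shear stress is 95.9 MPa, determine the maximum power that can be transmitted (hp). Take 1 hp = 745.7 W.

J = πd⁴/32 = π(0.143)⁴/32 = 4.105×10^-5 m⁴.
T_max = τ_allow·J/r = 9.59×10^7 × 4.105×10^-5 / 0.0715 = 55060 N·m.
ω = 2π·96.6/60 = 10.12 rad/s, so P_max = T_max·ω = 5.570×10^5 W.

747 hp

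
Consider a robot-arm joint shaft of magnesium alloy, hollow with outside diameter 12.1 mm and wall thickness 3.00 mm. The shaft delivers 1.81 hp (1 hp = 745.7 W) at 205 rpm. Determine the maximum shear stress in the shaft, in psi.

28000 psi

ω = 2π·205/60 = 21.47 rad/s, so T = P/ω = 1.81×745.7 / 21.47 = 62.87 N·m.
J = π(d_o⁴ − d_i⁴)/32 = π(0.0121⁴ − 0.00610⁴)/32 = 1.969×10^-9 m⁴.
τ_max = T·r/J = 62.87 × 0.00605 / 1.969×10^-9 = 1.932×10^8 Pa.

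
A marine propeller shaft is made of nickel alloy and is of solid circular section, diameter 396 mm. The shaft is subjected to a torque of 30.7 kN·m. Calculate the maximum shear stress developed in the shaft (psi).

365 psi

J = πd⁴/32 = π(0.396)⁴/32 = 2.414×10^-3 m⁴.
τ_max = T·r/J = 30700 × 0.198 / 2.414×10^-3 = 2.518×10^6 Pa.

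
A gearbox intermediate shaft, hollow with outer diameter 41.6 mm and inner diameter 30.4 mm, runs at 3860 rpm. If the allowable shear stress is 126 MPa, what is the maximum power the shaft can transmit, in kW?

J = π(d_o⁴ − d_i⁴)/32 = π(0.0416⁴ − 0.0304⁴)/32 = 2.102×10^-7 m⁴.
T_max = τ_allow·J/r = 1.26×10^8 × 2.102×10^-7 / 0.0208 = 1273 N·m.
ω = 2π·3860/60 = 404.2 rad/s, so P_max = T_max·ω = 5.146×10^5 W.

515 kW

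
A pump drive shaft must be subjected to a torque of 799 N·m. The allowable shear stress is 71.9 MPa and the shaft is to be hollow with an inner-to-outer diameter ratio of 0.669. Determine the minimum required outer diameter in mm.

41.4 mm

For a hollow shaft with d_i/d_o = 0.669: τ_max = 16T/(π d_o³ (1−k⁴)), so d_o = [16T/(π τ_allow (1−k⁴))]^(1/3) = [16·799.0/(π·7.19×10^7·0.7997)]^(1/3) = 0.04136 m.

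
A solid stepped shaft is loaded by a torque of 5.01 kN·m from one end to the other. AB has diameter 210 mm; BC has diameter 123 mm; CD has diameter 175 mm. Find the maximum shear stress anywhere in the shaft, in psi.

1990 psi

Under the same torque, τ_max = 16T/(πd³) is largest where d is smallest — segment BC (d = 123 mm).
τ_max = 16·5010/(π·(0.123)³) = 1.371×10^7 Pa.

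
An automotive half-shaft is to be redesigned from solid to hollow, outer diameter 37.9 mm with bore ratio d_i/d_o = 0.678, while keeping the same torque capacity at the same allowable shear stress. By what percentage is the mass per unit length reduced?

36.7 %

Equal τ_max and T ⇒ the solid shaft needs d_s³ = d_o³(1−k⁴), so d_s = 37.9·(1−0.678⁴)^(1/3) = 35.02 mm.
Area ratio A_h/A_s = d_o²(1−k²)/d_s² = (1−k²)/(1−k⁴)^(2/3) = 0.6330.
Mass saving = 1 − 0.6330 = 36.7 %.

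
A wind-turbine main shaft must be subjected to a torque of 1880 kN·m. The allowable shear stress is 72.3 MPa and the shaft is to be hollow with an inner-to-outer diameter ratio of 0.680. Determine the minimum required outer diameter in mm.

552 mm

For a hollow shaft with d_i/d_o = 0.680: τ_max = 16T/(π d_o³ (1−k⁴)), so d_o = [16T/(π τ_allow (1−k⁴))]^(1/3) = [16·1.880e6/(π·7.23×10^7·0.7862)]^(1/3) = 0.5523 m.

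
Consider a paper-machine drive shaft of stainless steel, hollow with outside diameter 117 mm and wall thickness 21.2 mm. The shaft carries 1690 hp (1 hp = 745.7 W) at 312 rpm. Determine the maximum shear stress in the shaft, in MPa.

ω = 2π·312/60 = 32.67 rad/s, so T = P/ω = 1690×745.7 / 32.67 = 38570 N·m.
J = π(d_o⁴ − d_i⁴)/32 = π(0.117⁴ − 0.0746⁴)/32 = 1.536×10^-5 m⁴.
τ_max = T·r/J = 38570 × 0.0585 / 1.536×10^-5 = 1.469×10^8 Pa.

147 MPa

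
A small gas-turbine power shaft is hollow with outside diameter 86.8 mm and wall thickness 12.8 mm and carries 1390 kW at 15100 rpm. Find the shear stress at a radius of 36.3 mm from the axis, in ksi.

1.10 ksi

ω = 2π·15100/60 = 1581 rad/s, so T = P/ω = 1390×10³ / 1581 = 879.0 N·m.
J = π(d_o⁴ − d_i⁴)/32 = π(0.0868⁴ − 0.0612⁴)/32 = 4.196×10^-6 m⁴.
Shear stress varies linearly with radius: τ = T·r/J = 879.0 × 0.0363 / 4.196×10^-6 = 7.605×10^6 Pa.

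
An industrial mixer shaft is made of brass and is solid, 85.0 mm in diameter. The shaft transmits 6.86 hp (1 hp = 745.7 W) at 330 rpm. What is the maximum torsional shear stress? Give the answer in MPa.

ω = 2π·330/60 = 34.56 rad/s, so T = P/ω = 6.86×745.7 / 34.56 = 148.0 N·m.
J = πd⁴/32 = π(0.0850)⁴/32 = 5.125×10^-6 m⁴.
τ_max = T·r/J = 148.0 × 0.0425 / 5.125×10^-6 = 1.228×10^6 Pa.

1.23 MPa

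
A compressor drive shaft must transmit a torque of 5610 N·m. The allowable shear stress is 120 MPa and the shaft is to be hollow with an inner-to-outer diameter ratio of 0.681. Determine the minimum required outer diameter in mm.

For a hollow shaft with d_i/d_o = 0.681: τ_max = 16T/(π d_o³ (1−k⁴)), so d_o = [16T/(π τ_allow (1−k⁴))]^(1/3) = [16·5610/(π·1.20×10^8·0.7849)]^(1/3) = 0.06719 m.

67.2 mm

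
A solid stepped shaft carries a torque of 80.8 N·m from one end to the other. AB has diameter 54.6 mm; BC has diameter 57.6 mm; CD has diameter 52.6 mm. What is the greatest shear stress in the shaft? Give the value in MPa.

2.83 MPa

Under the same torque, τ_max = 16T/(πd³) is largest where d is smallest — segment CD (d = 52.6 mm).
τ_max = 16·80.80/(π·(0.0526)³) = 2.828×10^6 Pa.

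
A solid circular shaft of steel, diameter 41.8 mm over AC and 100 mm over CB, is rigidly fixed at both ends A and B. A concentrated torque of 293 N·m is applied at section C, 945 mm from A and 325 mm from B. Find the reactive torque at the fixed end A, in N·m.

Compatibility: T_A·a/J_AC = T_B·b/J_CB with T_A + T_B = T₀.
J_AC = 3.00×10^-7 m⁴, J_CB = 9.82×10^-6 m⁴, so T_A = T₀·(J_AC/a)/((J_AC/a)+(J_CB/b)) = 3.044 N·m, T_B = 290.0 N·m.

3.04 N·m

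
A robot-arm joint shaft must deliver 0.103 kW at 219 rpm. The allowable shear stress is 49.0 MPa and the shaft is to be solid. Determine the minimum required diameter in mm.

7.76 mm

ω = 2π·219/60 = 22.93 rad/s, so T = P/ω = 0.103×10³ / 22.93 = 4.491 N·m.
For a solid shaft τ_max = 16T/(πd³), so d = (16T/(π τ_allow))^(1/3) = (16·4.491/(π·4.90×10^7))^(1/3) = 0.007757 m.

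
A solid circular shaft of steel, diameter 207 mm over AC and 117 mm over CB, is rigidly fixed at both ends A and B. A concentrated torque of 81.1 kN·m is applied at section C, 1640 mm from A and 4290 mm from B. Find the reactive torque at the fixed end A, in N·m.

78100 N·m

Compatibility: T_A·a/J_AC = T_B·b/J_CB with T_A + T_B = T₀.
J_AC = 1.80×10^-4 m⁴, J_CB = 1.84×10^-5 m⁴, so T_A = T₀·(J_AC/a)/((J_AC/a)+(J_CB/b)) = 78050 N·m, T_B = 3045 N·m.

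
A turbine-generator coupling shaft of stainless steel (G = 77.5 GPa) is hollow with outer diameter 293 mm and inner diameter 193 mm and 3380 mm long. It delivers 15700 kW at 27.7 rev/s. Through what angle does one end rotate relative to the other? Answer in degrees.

ω = 2π·27.7 = 174.0 rad/s, so T = P/ω = 15700×10³ / 174.0 = 90210 N·m.
J = π(d_o⁴ − d_i⁴)/32 = π(0.293⁴ − 0.193⁴)/32 = 5.873×10^-4 m⁴.
θ = T·L/(G·J) = 90210 × 3.38 / (77.5×10⁹ × 5.873×10^-4) = 6.698×10^-3 rad.

0.384°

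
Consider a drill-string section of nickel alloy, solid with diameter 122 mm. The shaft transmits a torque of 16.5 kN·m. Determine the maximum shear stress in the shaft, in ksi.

6.71 ksi

J = πd⁴/32 = π(0.122)⁴/32 = 2.175×10^-5 m⁴.
τ_max = T·r/J = 16500 × 0.0610 / 2.175×10^-5 = 4.628×10^7 Pa.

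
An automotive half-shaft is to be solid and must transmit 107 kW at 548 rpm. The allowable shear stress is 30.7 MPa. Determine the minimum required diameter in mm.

ω = 2π·548/60 = 57.39 rad/s, so T = P/ω = 107×10³ / 57.39 = 1865 N·m.
For a solid shaft τ_max = 16T/(πd³), so d = (16T/(π τ_allow))^(1/3) = (16·1865/(π·3.07×10^7))^(1/3) = 0.06763 m.

67.6 mm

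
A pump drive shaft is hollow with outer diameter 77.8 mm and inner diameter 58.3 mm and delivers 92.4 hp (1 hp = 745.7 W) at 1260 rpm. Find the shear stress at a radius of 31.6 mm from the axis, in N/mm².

ω = 2π·1260/60 = 131.9 rad/s, so T = P/ω = 92.4×745.7 / 131.9 = 522.2 N·m.
J = π(d_o⁴ − d_i⁴)/32 = π(0.0778⁴ − 0.0583⁴)/32 = 2.463×10^-6 m⁴.
Shear stress varies linearly with radius: τ = T·r/J = 522.2 × 0.0316 / 2.463×10^-6 = 6.701×10^6 Pa.

6.70 N/mm²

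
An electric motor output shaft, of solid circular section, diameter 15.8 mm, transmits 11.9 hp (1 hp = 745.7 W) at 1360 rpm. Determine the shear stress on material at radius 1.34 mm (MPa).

ω = 2π·1360/60 = 142.4 rad/s, so T = P/ω = 11.9×745.7 / 142.4 = 62.31 N·m.
J = πd⁴/32 = π(0.0158)⁴/32 = 6.118×10^-9 m⁴.
Shear stress varies linearly with radius: τ = T·r/J = 62.31 × 0.00134 / 6.118×10^-9 = 1.365×10^7 Pa.

13.6 MPa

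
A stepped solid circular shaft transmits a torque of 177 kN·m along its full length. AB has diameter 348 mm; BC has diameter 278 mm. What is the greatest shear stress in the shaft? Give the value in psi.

6090 psi

Under the same torque, τ_max = 16T/(πd³) is largest where d is smallest — segment BC (d = 278 mm).
τ_max = 16·177000/(π·(0.278)³) = 4.196×10^7 Pa.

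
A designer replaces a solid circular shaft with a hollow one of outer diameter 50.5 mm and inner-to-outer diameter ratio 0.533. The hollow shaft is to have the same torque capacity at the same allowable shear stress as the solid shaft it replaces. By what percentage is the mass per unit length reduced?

24.3 %

Equal τ_max and T ⇒ the solid shaft needs d_s³ = d_o³(1−k⁴), so d_s = 50.5·(1−0.533⁴)^(1/3) = 49.10 mm.
Area ratio A_h/A_s = d_o²(1−k²)/d_s² = (1−k²)/(1−k⁴)^(2/3) = 0.7572.
Mass saving = 1 − 0.7572 = 24.3 %.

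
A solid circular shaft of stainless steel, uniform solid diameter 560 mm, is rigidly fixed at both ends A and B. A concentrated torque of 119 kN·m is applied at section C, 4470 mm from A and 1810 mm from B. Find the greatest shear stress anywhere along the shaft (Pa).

With uniform GJ and both ends fixed, compatibility θ_AC = θ_CB gives T_A·a = T_B·b, together with T_A + T_B = T₀.
T_A = T₀·b/(a+b) = 119000·1810/6280 = 34300 N·m; T_B = 84700 N·m.
τ in each portion: τ_AC = 9.95×10^5 Pa, τ_CB = 2.46×10^6 Pa; maximum is in CB.
τ_max = T_CB·r/J = 84700·0.280/9.65×10^-3 = 2.456×10^6 Pa.

2.46e6 Pa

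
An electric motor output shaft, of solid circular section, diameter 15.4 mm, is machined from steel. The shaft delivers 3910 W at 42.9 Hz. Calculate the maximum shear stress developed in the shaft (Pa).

2.02e7 Pa

ω = 2π·42.9 = 269.5 rad/s, so T = P/ω = 3910 / 269.5 = 14.51 N·m.
J = πd⁴/32 = π(0.0154)⁴/32 = 5.522×10^-9 m⁴.
τ_max = T·r/J = 14.51 × 0.00770 / 5.522×10^-9 = 2.023×10^7 Pa.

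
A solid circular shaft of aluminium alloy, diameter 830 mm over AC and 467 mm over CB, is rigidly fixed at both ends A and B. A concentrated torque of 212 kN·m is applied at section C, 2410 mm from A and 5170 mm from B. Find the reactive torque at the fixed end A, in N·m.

203000 N·m

Compatibility: T_A·a/J_AC = T_B·b/J_CB with T_A + T_B = T₀.
J_AC = 0.0466 m⁴, J_CB = 4.67×10^-3 m⁴, so T_A = T₀·(J_AC/a)/((J_AC/a)+(J_CB/b)) = 202500 N·m, T_B = 9462 N·m.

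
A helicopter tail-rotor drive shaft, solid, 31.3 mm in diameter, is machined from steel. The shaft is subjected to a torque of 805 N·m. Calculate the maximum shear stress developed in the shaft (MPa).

J = πd⁴/32 = π(0.0313)⁴/32 = 9.423×10^-8 m⁴.
τ_max = T·r/J = 805.0 × 0.0157 / 9.423×10^-8 = 1.337×10^8 Pa.

134 MPa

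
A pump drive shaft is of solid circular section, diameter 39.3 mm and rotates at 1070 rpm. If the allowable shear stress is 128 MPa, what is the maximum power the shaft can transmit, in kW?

J = πd⁴/32 = π(0.0393)⁴/32 = 2.342×10^-7 m⁴.
T_max = τ_allow·J/r = 1.28×10^8 × 2.342×10^-7 / 0.0196 = 1526 N·m.
ω = 2π·1070/60 = 112.1 rad/s, so P_max = T_max·ω = 1.709×10^5 W.

171 kW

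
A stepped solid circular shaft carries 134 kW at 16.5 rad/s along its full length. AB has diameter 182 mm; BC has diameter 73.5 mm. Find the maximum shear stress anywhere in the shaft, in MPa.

ω = 16.5 rad/s, so T = P/ω = 134×10³ / 16.50 = 8121 N·m.
Under the same torque, τ_max = 16T/(πd³) is largest where d is smallest — segment BC (d = 73.5 mm).
τ_max = 16·8121/(π·(0.0735)³) = 1.042×10^8 Pa.

104 MPa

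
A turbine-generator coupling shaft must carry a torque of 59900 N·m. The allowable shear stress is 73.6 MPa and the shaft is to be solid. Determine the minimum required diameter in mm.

For a solid shaft τ_max = 16T/(πd³), so d = (16T/(π τ_allow))^(1/3) = (16·59900/(π·7.36×10^7))^(1/3) = 0.1606 m.

161 mm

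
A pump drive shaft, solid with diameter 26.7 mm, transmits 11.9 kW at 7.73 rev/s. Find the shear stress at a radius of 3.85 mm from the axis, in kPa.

18900 kPa

ω = 2π·7.73 = 48.57 rad/s, so T = P/ω = 11.9×10³ / 48.57 = 245.0 N·m.
J = πd⁴/32 = π(0.0267)⁴/32 = 4.989×10^-8 m⁴.
Shear stress varies linearly with radius: τ = T·r/J = 245.0 × 0.00385 / 4.989×10^-8 = 1.891×10^7 Pa.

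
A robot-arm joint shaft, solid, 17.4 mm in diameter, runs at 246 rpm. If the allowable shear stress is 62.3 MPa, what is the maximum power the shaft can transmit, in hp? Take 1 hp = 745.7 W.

2.23 hp

J = πd⁴/32 = π(0.0174)⁴/32 = 8.999×10^-9 m⁴.
T_max = τ_allow·J/r = 6.23×10^7 × 8.999×10^-9 / 0.00870 = 64.44 N·m.
ω = 2π·246/60 = 25.76 rad/s, so P_max = T_max·ω = 1660 W.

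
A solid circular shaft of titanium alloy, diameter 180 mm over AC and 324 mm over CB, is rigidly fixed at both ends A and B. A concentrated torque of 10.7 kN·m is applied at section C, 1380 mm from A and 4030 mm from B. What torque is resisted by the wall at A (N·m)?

Compatibility: T_A·a/J_AC = T_B·b/J_CB with T_A + T_B = T₀.
J_AC = 1.03×10^-4 m⁴, J_CB = 1.08×10^-3 m⁴, so T_A = T₀·(J_AC/a)/((J_AC/a)+(J_CB/b)) = 2329 N·m, T_B = 8371 N·m.

2330 N·m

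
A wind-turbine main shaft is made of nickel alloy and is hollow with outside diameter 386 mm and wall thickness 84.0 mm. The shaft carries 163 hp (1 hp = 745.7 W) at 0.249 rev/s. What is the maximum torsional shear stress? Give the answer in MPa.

ω = 2π·0.249 = 1.565 rad/s, so T = P/ω = 163×745.7 / 1.565 = 77690 N·m.
J = π(d_o⁴ − d_i⁴)/32 = π(0.386⁴ − 0.218⁴)/32 = 1.958×10^-3 m⁴.
τ_max = T·r/J = 77690 × 0.193 / 1.958×10^-3 = 7.659×10^6 Pa.

7.66 MPa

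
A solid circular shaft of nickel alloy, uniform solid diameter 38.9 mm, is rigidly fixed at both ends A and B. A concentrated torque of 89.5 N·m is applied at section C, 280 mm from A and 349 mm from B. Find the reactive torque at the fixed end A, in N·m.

49.7 N·m

With uniform GJ and both ends fixed, compatibility θ_AC = θ_CB gives T_A·a = T_B·b, together with T_A + T_B = T₀.
T_A = T₀·b/(a+b) = 89.50·349/629.0 = 49.66 N·m; T_B = 39.84 N·m.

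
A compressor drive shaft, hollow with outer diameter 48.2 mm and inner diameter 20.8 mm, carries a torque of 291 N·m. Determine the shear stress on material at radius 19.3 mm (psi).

J = π(d_o⁴ − d_i⁴)/32 = π(0.0482⁴ − 0.0208⁴)/32 = 5.115×10^-7 m⁴.
Shear stress varies linearly with radius: τ = T·r/J = 291.0 × 0.0193 / 5.115×10^-7 = 1.098×10^7 Pa.

1590 psi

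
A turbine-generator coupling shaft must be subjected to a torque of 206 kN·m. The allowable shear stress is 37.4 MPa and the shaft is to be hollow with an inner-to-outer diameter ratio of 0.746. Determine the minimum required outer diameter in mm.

For a hollow shaft with d_i/d_o = 0.746: τ_max = 16T/(π d_o³ (1−k⁴)), so d_o = [16T/(π τ_allow (1−k⁴))]^(1/3) = [16·206000/(π·3.74×10^7·0.6903)]^(1/3) = 0.3438 m.

344 mm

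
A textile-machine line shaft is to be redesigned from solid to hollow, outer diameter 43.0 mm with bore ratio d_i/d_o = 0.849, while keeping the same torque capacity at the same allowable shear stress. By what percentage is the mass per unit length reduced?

54.5 %

Equal τ_max and T ⇒ the solid shaft needs d_s³ = d_o³(1−k⁴), so d_s = 43.0·(1−0.849⁴)^(1/3) = 33.68 mm.
Area ratio A_h/A_s = d_o²(1−k²)/d_s² = (1−k²)/(1−k⁴)^(2/3) = 0.4551.
Mass saving = 1 − 0.4551 = 54.5 %.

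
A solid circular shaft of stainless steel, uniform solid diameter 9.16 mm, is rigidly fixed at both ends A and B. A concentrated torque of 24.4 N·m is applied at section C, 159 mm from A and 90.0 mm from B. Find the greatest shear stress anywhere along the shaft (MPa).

103 MPa

With uniform GJ and both ends fixed, compatibility θ_AC = θ_CB gives T_A·a = T_B·b, together with T_A + T_B = T₀.
T_A = T₀·b/(a+b) = 24.40·90.0/249.0 = 8.819 N·m; T_B = 15.58 N·m.
τ in each portion: τ_AC = 5.84×10^7 Pa, τ_CB = 1.03×10^8 Pa; maximum is in CB.
τ_max = T_CB·r/J = 15.58·0.00458/6.91×10^-10 = 1.032×10^8 Pa.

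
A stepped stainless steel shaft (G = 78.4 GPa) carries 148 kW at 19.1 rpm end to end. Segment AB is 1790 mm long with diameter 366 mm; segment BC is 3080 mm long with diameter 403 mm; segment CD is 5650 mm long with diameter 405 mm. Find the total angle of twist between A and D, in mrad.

4.10 mrad

ω = 2π·19.1/60 = 2.000 rad/s, so T = P/ω = 148×10³ / 2.000 = 73990 N·m.
J_AB = π(0.366)⁴/32 = 1.76×10^-3 m⁴; J_BC = π(0.403)⁴/32 = 2.59×10^-3 m⁴; J_CD = π(0.405)⁴/32 = 2.64×10^-3 m⁴.
θ = (T/G)·Σ L_i/J_i = (73990/78.4×10⁹)·(1.79/1.76×10^-3 + 3.08/2.59×10^-3 + 5.65/2.64×10^-3) = 4.100×10^-3 rad.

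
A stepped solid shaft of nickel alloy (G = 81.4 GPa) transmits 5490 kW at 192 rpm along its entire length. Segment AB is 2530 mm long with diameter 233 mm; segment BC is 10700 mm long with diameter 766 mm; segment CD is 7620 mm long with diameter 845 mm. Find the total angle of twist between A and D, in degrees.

ω = 2π·192/60 = 20.11 rad/s, so T = P/ω = 5490×10³ / 20.11 = 273100 N·m.
J_AB = π(0.233)⁴/32 = 2.89×10^-4 m⁴; J_BC = π(0.766)⁴/32 = 0.0338 m⁴; J_CD = π(0.845)⁴/32 = 0.0501 m⁴.
θ = (T/G)·Σ L_i/J_i = (273100/81.4×10⁹)·(2.53/2.89×10^-4 + 10.7/0.0338 + 7.62/0.0501) = 0.03090 rad.

1.77°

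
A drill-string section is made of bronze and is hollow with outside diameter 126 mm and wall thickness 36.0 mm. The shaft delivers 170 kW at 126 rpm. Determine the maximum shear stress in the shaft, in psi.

ω = 2π·126/60 = 13.19 rad/s, so T = P/ω = 170×10³ / 13.19 = 12880 N·m.
J = π(d_o⁴ − d_i⁴)/32 = π(0.126⁴ − 0.0540⁴)/32 = 2.391×10^-5 m⁴.
τ_max = T·r/J = 12880 × 0.0630 / 2.391×10^-5 = 3.395×10^7 Pa.

4920 psi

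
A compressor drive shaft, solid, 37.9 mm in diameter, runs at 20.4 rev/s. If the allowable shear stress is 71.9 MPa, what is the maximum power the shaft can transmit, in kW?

98.5 kW

J = πd⁴/32 = π(0.0379)⁴/32 = 2.026×10^-7 m⁴.
T_max = τ_allow·J/r = 7.19×10^7 × 2.026×10^-7 / 0.0189 = 768.6 N·m.
ω = 2π·20.4 = 128.2 rad/s, so P_max = T_max·ω = 9.851×10^4 W.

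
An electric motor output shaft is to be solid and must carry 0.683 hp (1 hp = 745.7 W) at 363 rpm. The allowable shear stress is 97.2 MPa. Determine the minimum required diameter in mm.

ω = 2π·363/60 = 38.01 rad/s, so T = P/ω = 0.683×745.7 / 38.01 = 13.40 N·m.
For a solid shaft τ_max = 16T/(πd³), so d = (16T/(π τ_allow))^(1/3) = (16·13.40/(π·9.72×10^7))^(1/3) = 0.008888 m.

8.89 mm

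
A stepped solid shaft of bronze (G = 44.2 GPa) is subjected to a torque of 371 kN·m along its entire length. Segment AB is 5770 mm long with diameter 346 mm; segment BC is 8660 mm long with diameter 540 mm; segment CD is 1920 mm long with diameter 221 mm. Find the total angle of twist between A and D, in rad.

J_AB = π(0.346)⁴/32 = 1.41×10^-3 m⁴; J_BC = π(0.540)⁴/32 = 8.35×10^-3 m⁴; J_CD = π(0.221)⁴/32 = 2.34×10^-4 m⁴.
θ = (T/G)·Σ L_i/J_i = (371000/44.2×10⁹)·(5.77/1.41×10^-3 + 8.66/8.35×10^-3 + 1.92/2.34×10^-4) = 0.1119 rad.

0.112 rad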